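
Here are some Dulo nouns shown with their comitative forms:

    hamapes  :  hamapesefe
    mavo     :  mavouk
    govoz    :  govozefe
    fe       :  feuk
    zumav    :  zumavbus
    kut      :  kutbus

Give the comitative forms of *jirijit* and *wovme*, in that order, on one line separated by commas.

The suffix is conditioned by the final sound: -efe when the stem ends in a sibilant (*hamapes*, *govoz*); -bus when the stem ends in a non-sibilant consonant (*zumav*, *kut*); -uk when the stem ends in a vowel (*mavo*, *fe*).
The final sound of *jirijit* is /t/, which is a non-sibilant consonant, so the suffix is -bus, giving *jirijitbus*.
*wovme* — final sound /e/ (a vowel) → -uk → *wovmeuk*.

jirijitbus, wovmeuk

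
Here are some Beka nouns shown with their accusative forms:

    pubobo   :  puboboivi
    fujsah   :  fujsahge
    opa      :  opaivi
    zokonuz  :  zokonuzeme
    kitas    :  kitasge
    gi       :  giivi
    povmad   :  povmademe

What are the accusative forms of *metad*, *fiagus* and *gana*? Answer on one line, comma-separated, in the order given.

Looking at the final sound of each stem: -ge when the stem ends in a voiceless consonant (*fujsah*, *kitas*); -eme when the stem ends in a voiced consonant (*zokonuz*, *povmad*); -ivi when the stem ends in a vowel (*pubobo*, *opa*, *gi*).
The final sound of *metad* is /d/, which is a voiced consonant, so the suffix is -eme, giving *metademe*.
Since the final sound of *fiagus* is /s/ (a voiceless consonant), it takes -ge, giving *fiagusge*.
*gana*: final sound = /a/, a vowel → -ivi → *ganaivi*.

metademe, fiagusge, ganaivi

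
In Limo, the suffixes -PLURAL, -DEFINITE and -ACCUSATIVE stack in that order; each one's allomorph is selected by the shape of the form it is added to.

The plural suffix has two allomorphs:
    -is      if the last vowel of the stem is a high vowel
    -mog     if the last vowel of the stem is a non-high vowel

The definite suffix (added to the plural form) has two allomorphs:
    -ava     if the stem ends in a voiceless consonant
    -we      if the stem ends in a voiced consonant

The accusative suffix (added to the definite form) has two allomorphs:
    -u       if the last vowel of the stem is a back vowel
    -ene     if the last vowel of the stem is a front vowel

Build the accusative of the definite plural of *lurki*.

*lurki* — last vowel /i/ (a high vowel) → -is → *lurkiis*.
The plural form *lurkiis* — final consonant /s/ (voiceless) → -ava → *lurkiisava*.
The last vowel of the definite form *lurkiisava* is /a/, which is a back vowel, so the accusative suffix is -u, giving *lurkiisavau*.

lurkiisavau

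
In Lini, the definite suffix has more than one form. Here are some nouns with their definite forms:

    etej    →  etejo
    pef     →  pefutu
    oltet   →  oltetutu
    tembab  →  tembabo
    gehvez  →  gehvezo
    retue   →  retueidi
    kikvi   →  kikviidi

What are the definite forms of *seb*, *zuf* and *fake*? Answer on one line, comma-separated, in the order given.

sebo, zufutu, fakeidi

The alternation tracks the final sound of the stem — -utu when the stem ends in a voiceless consonant (*pef*, *oltet*); -o when the stem ends in a voiced consonant (*etej*, *tembab*, *gehvez*); -idi when the stem ends in a vowel (*retue*, *kikvi*).
Since the final sound of *seb* is /b/ (a voiced consonant), it takes -o, giving *sebo*.
Since the final sound of *zuf* is /f/ (a voiceless consonant), it takes -utu, giving *zufutu*.
*fake* — final sound /e/ (a vowel) → -idi → *fakeidi*.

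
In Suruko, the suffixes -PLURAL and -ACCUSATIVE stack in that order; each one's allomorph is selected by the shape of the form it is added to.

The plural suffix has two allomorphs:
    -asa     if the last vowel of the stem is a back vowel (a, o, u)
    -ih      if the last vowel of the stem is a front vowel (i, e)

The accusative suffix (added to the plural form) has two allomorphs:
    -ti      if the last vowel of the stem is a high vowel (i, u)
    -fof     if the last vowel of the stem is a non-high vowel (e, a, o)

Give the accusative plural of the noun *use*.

The last vowel of *use* is /e/, which is a front vowel, so the plural suffix is -ih, giving *useih*.
The plural form *useih* — last vowel /i/ (a high vowel) → -ti → *useihti*.

useihti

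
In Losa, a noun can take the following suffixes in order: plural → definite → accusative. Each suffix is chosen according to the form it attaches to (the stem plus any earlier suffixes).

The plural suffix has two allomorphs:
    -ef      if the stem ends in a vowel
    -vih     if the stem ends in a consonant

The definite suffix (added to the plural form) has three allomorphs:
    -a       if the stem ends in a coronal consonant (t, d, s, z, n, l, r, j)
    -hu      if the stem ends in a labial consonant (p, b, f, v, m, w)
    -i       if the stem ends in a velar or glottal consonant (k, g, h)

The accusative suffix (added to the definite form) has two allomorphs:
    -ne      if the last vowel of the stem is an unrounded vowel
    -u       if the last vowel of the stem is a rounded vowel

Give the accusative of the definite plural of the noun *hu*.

*hu*: final sound = /u/, a vowel → -ef → *huef*.
The final consonant of the plural form *huef* is /f/, which is labial, so the definite suffix is -hu, giving *huefhu*.
The definite form *huefhu* — last vowel /u/ (a rounded vowel) → -u → *huefhuu*.

huefhuu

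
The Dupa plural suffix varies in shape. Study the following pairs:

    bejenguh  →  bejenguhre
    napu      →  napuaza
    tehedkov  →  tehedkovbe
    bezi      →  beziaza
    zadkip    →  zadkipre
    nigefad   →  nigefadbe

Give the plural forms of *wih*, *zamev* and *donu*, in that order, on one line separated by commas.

The pattern is voicing of the final sound: -re when the stem ends in a voiceless consonant (*bejenguh*, *zadkip*); -be when the stem ends in a voiced consonant (*tehedkov*, *nigefad*); -aza when the stem ends in a vowel (*napu*, *bezi*).
Since the final sound of *wih* is /h/ (a voiceless consonant), it takes -re, giving *wihre*.
*zamev* — final sound /v/ (a voiced consonant) → -be → *zamevbe*.
*donu* — final sound /u/ (a vowel) → -aza → *donuaza*.

wihre, zamevbe, donuaza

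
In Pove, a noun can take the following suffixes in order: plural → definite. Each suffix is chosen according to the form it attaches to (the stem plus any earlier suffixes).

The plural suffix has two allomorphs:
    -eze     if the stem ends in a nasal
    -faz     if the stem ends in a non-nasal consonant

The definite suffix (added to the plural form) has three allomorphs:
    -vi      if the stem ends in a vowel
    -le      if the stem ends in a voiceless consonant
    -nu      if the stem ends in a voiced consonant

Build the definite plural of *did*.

Since the final consonant of *did* is /d/ (non-nasal), it takes -faz, giving *didfaz*.
Since the final sound of the plural form *didfaz* is /z/ (a voiced consonant), it takes -nu, giving *didfaznu*.

didfaznu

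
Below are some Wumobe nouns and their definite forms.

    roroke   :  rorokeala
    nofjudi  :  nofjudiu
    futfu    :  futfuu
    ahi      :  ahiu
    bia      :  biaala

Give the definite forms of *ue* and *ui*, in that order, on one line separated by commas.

ueala, uiu

Looking at the last vowel of each stem: -u when the last vowel of the stem is a high vowel (*nofjudi*, *futfu*, *ahi*); -ala when the last vowel of the stem is a non-high vowel (*roroke*, *bia*).
Since the last vowel of *ue* is /e/ (a non-high vowel), it takes -ala, giving *ueala*.
The last vowel of *ui* is /i/, which is a high vowel, so the suffix is -u, giving *uiu*.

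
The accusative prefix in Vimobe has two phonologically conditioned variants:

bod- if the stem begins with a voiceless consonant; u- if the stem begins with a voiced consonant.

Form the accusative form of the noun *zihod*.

Since the first consonant of *zihod* is /z/ (voiced), it takes u-, giving *uzihod*.

uzihod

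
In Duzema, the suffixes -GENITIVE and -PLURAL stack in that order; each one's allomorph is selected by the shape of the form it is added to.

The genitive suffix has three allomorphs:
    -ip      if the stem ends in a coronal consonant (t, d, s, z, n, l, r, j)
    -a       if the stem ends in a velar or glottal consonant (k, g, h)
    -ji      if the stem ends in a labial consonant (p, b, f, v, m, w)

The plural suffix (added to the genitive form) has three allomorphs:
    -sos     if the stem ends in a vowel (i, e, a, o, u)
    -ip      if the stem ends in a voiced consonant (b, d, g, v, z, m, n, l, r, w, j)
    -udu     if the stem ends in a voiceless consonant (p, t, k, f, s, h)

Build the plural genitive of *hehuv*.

The final consonant of *hehuv* is /v/, which is labial, so the genitive suffix is -ji, giving *hehuvji*.
The final sound of the genitive form *hehuvji* is /i/, which is a vowel, so the plural suffix is -sos, giving *hehuvjisos*.

hehuvjisos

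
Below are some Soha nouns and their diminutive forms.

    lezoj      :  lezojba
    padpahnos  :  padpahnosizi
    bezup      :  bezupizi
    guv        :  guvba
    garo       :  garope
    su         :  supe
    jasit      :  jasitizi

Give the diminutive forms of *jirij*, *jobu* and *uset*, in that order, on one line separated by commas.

jirijba, jobupe, usetizi

The suffix is conditioned by the final sound: -izi when the stem ends in a voiceless consonant (*padpahnos*, *bezup*, *jasit*); -ba when the stem ends in a voiced consonant (*lezoj*, *guv*); -pe when the stem ends in a vowel (*garo*, *su*).
The final sound of *jirij* is /j/, which is a voiced consonant, so the suffix is -ba, giving *jirijba*.
*jobu*: final sound = /u/, a vowel → -pe → *jobupe*.
The final sound of *uset* is /t/, which is a voiceless consonant, so the suffix is -izi, giving *usetizi*.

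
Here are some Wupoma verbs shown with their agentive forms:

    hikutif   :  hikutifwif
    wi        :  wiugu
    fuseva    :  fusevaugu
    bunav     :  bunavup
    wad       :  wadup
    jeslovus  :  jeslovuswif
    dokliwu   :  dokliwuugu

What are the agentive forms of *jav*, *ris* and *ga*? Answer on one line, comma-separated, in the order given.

The suffix is conditioned by the final sound: -wif when the stem ends in a voiceless consonant (*hikutif*, *jeslovus*); -up when the stem ends in a voiced consonant (*bunav*, *wad*); -ugu when the stem ends in a vowel (*wi*, *fuseva*, *dokliwu*).
The final sound of *jav* is /v/, which is a voiced consonant, so the suffix is -up, giving *javup*.
The final sound of *ris* is /s/, which is a voiceless consonant, so the suffix is -wif, giving *riswif*.
The final sound of *ga* is /a/, which is a vowel, so the suffix is -ugu, giving *gaugu*.

javup, riswif, gaugu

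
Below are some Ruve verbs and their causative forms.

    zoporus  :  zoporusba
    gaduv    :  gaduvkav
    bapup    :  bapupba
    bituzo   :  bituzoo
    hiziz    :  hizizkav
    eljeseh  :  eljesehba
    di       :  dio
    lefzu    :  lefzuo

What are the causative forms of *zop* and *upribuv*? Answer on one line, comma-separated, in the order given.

zopba, upribuvkav

The suffix is conditioned by the final sound: -ba when the stem ends in a voiceless consonant (*zoporus*, *bapup*, *eljeseh*); -kav when the stem ends in a voiced consonant (*gaduv*, *hiziz*); -o when the stem ends in a vowel (*bituzo*, *di*, *lefzu*).
*zop*: final sound = /p/, a voiceless consonant → -ba → *zopba*.
*upribuv*: final sound = /v/, a voiced consonant → -kav → *upribuvkav*.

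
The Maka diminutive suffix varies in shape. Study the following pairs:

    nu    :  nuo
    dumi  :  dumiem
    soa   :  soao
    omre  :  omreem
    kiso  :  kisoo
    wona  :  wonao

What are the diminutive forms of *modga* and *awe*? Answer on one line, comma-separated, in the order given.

modgao, aweem

The suffix is conditioned by the last vowel: -em when the last vowel of the stem is a front vowel (*dumi*, *omre*); -o when the last vowel of the stem is a back vowel (*nu*, *soa*, *kiso*, *wona*).
*modga*: last vowel = /a/, a back vowel → -o → *modgao*.
The last vowel of *awe* is /e/, which is a front vowel, so the suffix is -em, giving *aweem*.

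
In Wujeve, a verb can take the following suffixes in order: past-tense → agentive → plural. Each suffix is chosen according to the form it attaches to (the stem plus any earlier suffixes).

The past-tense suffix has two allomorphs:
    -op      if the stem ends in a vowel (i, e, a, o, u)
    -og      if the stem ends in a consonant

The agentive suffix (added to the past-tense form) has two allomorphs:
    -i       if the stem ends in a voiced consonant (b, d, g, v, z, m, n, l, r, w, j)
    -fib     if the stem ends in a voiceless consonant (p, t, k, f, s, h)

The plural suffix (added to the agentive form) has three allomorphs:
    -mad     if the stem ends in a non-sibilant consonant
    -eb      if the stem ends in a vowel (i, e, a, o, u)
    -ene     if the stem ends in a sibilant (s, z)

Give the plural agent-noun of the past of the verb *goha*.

gohaopfibmad

*goha* — final sound /a/ (a vowel) → -op → *gohaop*.
The past-tense form *gohaop*: final consonant = /p/, voiceless → -fib → *gohaopfib*.
Since the final sound of the agentive form *gohaopfib* is /b/ (a non-sibilant consonant), it takes -mad, giving *gohaopfibmad*.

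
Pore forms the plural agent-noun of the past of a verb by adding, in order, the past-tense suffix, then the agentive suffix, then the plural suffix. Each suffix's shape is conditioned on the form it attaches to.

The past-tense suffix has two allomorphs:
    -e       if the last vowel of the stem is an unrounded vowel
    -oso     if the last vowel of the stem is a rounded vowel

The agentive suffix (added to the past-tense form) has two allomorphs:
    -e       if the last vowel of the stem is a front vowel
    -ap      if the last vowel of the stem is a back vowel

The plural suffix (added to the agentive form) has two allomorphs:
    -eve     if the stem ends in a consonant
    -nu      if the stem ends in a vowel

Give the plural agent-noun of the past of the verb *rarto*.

The last vowel of *rarto* is /o/, which is a rounded vowel, so the past-tense suffix is -oso, giving *rartooso*.
The last vowel of the past-tense form *rartooso* is /o/, which is a back vowel, so the agentive suffix is -ap, giving *rartoosoap*.
The agentive form *rartoosoap* — final sound /p/ (a consonant) → -eve → *rartoosoapeve*.

rartoosoapeve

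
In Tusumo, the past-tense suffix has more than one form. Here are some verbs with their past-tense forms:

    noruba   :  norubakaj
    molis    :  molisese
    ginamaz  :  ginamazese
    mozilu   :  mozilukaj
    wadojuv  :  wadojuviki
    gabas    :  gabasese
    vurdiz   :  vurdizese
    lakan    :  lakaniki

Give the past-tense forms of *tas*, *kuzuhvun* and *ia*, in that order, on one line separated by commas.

tasese, kuzuhvuniki, iakaj

Looking at the final sound of each stem: -ese when the stem ends in a sibilant (*molis*, *ginamaz*, *gabas*, *vurdiz*); -iki when the stem ends in a non-sibilant consonant (*wadojuv*, *lakan*); -kaj when the stem ends in a vowel (*noruba*, *mozilu*).
The final sound of *tas* is /s/, which is a sibilant, so the suffix is -ese, giving *tasese*.
The final sound of *kuzuhvun* is /n/, which is a non-sibilant consonant, so the suffix is -iki, giving *kuzuhvuniki*.
*ia* — final sound /a/ (a vowel) → -kaj → *iakaj*.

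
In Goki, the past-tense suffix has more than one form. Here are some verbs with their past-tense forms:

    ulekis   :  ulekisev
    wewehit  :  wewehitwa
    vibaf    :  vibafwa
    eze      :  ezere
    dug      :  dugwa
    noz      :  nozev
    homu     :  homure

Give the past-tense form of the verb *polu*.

The alternation tracks the final sound of the stem — -ev when the stem ends in a sibilant (*ulekis*, *noz*); -wa when the stem ends in a non-sibilant consonant (*wewehit*, *vibaf*, *dug*); -re when the stem ends in a vowel (*eze*, *homu*).
Since the final sound of *polu* is /u/ (a vowel), it takes -re, giving *polure*.

polure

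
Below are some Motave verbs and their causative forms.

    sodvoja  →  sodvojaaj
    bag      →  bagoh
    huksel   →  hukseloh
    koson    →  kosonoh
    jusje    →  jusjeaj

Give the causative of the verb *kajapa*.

The suffix is conditioned by the final sound: -oh when the stem ends in a consonant (*bag*, *huksel*, *koson*); -aj when the stem ends in a vowel (*sodvoja*, *jusje*).
*kajapa*: final sound = /a/, a vowel → -aj → *kajapaaj*.

kajapaaj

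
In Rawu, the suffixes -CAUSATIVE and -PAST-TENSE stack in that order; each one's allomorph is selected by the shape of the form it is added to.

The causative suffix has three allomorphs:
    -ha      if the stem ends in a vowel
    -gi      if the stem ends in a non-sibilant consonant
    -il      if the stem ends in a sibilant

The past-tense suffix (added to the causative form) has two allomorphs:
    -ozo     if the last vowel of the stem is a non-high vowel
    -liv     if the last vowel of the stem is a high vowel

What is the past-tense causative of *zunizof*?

zunizofgiliv

The final sound of *zunizof* is /f/, which is a non-sibilant consonant, so the causative suffix is -gi, giving *zunizofgi*.
Since the last vowel of the causative form *zunizofgi* is /i/ (a high vowel), it takes -liv, giving *zunizofgiliv*.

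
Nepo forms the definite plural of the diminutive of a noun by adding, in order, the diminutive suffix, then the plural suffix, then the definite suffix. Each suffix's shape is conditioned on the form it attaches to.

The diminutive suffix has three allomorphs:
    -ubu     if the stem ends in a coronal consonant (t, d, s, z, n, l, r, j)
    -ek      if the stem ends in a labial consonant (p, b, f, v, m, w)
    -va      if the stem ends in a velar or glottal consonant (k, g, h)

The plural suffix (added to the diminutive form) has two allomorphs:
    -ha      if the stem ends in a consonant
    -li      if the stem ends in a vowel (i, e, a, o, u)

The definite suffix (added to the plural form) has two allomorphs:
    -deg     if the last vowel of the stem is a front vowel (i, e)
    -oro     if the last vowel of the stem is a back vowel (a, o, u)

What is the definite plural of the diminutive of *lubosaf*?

The final consonant of *lubosaf* is /f/, which is labial, so the diminutive suffix is -ek, giving *lubosafek*.
The final sound of the diminutive form *lubosafek* is /k/, which is a consonant, so the plural suffix is -ha, giving *lubosafekha*.
The plural form *lubosafekha*: last vowel = /a/, a back vowel → -oro → *lubosafekhaoro*.

lubosafekhaoro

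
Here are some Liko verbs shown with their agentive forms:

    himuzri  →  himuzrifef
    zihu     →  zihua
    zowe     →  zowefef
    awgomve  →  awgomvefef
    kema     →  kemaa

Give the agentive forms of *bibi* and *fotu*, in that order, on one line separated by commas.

The pattern is front/back vowel harmony: -fef when the last vowel of the stem is a front vowel (*himuzri*, *zowe*, *awgomve*); -a when the last vowel of the stem is a back vowel (*zihu*, *kema*).
The last vowel of *bibi* is /i/, which is a front vowel, so the suffix is -fef, giving *bibifef*.
The last vowel of *fotu* is /u/, which is a back vowel, so the suffix is -a, giving *fotua*.

bibifef, fotua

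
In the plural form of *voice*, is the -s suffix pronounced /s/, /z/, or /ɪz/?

/ɪz/

The stem *voice* ends in a sibilant (/s, z, ʃ, ʒ, tʃ, dʒ/).
The plural suffix surfaces as /ɪz/ after sibilants, /s/ after other voiceless consonants, and /z/ after other voiced sounds.
So the plural -s on *voice* is pronounced /ɪz/.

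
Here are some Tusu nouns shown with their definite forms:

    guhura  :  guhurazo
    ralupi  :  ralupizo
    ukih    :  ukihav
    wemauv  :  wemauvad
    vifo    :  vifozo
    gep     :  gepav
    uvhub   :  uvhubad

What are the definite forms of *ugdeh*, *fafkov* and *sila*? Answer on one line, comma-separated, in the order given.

ugdehav, fafkovad, silazo

Looking at the final sound of each stem: -av when the stem ends in a voiceless consonant (*ukih*, *gep*); -ad when the stem ends in a voiced consonant (*wemauv*, *uvhub*); -zo when the stem ends in a vowel (*guhura*, *ralupi*, *vifo*).
The final sound of *ugdeh* is /h/, which is a voiceless consonant, so the suffix is -av, giving *ugdehav*.
Since the final sound of *fafkov* is /v/ (a voiced consonant), it takes -ad, giving *fafkovad*.
The final sound of *sila* is /a/, which is a vowel, so the suffix is -zo, giving *silazo*.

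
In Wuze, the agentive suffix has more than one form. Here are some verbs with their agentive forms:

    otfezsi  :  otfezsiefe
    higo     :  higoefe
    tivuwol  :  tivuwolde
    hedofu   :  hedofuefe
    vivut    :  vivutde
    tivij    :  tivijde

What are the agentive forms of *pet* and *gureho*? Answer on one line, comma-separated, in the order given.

Looking at the final sound of each stem: -de when the stem ends in a consonant (*tivuwol*, *vivut*, *tivij*); -efe when the stem ends in a vowel (*otfezsi*, *higo*, *hedofu*).
*pet* — final sound /t/ (a consonant) → -de → *petde*.
Since the final sound of *gureho* is /o/ (a vowel), it takes -efe, giving *gurehoefe*.

petde, gurehoefe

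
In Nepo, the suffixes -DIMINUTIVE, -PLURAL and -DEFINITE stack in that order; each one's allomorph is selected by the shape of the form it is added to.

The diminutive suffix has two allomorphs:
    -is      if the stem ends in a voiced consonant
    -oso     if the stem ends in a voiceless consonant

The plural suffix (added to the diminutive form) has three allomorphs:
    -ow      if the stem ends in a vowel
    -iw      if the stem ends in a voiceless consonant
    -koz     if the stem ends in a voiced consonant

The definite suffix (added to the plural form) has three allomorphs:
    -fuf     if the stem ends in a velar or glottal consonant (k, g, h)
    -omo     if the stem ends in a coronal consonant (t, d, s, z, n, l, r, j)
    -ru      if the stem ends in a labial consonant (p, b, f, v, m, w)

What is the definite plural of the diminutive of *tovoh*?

tovohosoowru

*tovoh*: final consonant = /h/, voiceless → -oso → *tovohoso*.
The diminutive form *tovohoso* — final sound /o/ (a vowel) → -ow → *tovohosoow*.
The plural form *tovohosoow* — final consonant /w/ (labial) → -ru → *tovohosoowru*.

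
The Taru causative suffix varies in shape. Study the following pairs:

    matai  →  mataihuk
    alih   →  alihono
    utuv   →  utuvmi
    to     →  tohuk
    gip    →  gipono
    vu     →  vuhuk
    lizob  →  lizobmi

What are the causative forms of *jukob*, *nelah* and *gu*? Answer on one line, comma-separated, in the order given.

jukobmi, nelahono, guhuk

The pattern is voicing of the final sound: -ono when the stem ends in a voiceless consonant (*alih*, *gip*); -mi when the stem ends in a voiced consonant (*utuv*, *lizob*); -huk when the stem ends in a vowel (*matai*, *to*, *vu*).
*jukob*: final sound = /b/, a voiced consonant → -mi → *jukobmi*.
Since the final sound of *nelah* is /h/ (a voiceless consonant), it takes -ono, giving *nelahono*.
*gu* — final sound /u/ (a vowel) → -huk → *guhuk*.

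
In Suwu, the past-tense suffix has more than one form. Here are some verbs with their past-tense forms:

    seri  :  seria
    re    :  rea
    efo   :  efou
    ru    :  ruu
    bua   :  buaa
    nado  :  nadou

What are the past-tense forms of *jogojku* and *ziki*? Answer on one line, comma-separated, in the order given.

The pattern is rounding harmony: -u when the last vowel of the stem is a rounded vowel (*efo*, *ru*, *nado*); -a when the last vowel of the stem is an unrounded vowel (*seri*, *re*, *bua*).
The last vowel of *jogojku* is /u/, which is a rounded vowel, so the suffix is -u, giving *jogojkuu*.
Since the last vowel of *ziki* is /i/ (an unrounded vowel), it takes -a, giving *zikia*.

jogojkuu, zikia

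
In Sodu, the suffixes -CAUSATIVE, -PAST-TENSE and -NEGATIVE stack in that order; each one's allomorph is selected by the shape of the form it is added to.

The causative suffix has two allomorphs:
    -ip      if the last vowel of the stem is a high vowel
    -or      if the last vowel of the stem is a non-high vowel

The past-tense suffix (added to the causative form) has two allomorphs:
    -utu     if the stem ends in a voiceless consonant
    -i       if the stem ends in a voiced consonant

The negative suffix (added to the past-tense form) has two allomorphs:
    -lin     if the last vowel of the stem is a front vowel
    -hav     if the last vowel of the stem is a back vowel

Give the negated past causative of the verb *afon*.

Since the last vowel of *afon* is /o/ (a non-high vowel), it takes -or, giving *afonor*.
The causative form *afonor*: final consonant = /r/, voiced → -i → *afonori*.
The past-tense form *afonori* — last vowel /i/ (a front vowel) → -lin → *afonorilin*.

afonorilin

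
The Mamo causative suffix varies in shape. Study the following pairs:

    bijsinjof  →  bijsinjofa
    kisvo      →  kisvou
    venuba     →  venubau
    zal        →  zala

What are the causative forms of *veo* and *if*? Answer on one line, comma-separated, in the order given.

veou, ifa

The alternation tracks the final sound of the stem — -a when the stem ends in a consonant (*bijsinjof*, *zal*); -u when the stem ends in a vowel (*kisvo*, *venuba*).
The final sound of *veo* is /o/, which is a vowel, so the suffix is -u, giving *veou*.
Since the final sound of *if* is /f/ (a consonant), it takes -a, giving *ifa*.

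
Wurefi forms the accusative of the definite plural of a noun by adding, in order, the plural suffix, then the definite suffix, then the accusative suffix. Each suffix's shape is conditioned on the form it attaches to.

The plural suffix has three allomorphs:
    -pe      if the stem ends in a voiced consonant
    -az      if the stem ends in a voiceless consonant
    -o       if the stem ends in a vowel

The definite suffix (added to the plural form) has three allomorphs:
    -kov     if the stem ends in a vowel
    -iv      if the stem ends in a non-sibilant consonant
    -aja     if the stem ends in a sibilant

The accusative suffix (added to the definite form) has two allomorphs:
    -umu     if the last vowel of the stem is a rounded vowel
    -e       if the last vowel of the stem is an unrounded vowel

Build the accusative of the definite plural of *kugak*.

*kugak*: final sound = /k/, a voiceless consonant → -az → *kugakaz*.
The plural form *kugakaz* — final sound /z/ (a sibilant) → -aja → *kugakazaja*.
The definite form *kugakazaja*: last vowel = /a/, an unrounded vowel → -e → *kugakazajae*.

kugakazajae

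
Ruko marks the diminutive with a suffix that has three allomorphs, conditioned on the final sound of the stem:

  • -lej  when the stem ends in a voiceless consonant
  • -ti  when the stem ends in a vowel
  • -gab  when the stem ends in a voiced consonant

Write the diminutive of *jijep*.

jijeplej

*jijep*: final sound = /p/, a voiceless consonant → -lej → *jijeplej*.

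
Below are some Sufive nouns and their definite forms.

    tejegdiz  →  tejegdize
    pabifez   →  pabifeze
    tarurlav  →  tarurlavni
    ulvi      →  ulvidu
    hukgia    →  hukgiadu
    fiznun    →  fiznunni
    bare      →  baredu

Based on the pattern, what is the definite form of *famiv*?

Looking at the final sound of each stem: -e when the stem ends in a sibilant (*tejegdiz*, *pabifez*); -ni when the stem ends in a non-sibilant consonant (*tarurlav*, *fiznun*); -du when the stem ends in a vowel (*ulvi*, *hukgia*, *bare*).
*famiv* — final sound /v/ (a non-sibilant consonant) → -ni → *famivni*.

famivni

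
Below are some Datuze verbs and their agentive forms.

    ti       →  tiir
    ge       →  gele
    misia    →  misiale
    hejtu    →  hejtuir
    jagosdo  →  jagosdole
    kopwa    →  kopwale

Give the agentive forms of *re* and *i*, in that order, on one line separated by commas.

Looking at the last vowel of each stem: -ir when the last vowel of the stem is a high vowel (*ti*, *hejtu*); -le when the last vowel of the stem is a non-high vowel (*ge*, *misia*, *jagosdo*, *kopwa*).
*re*: last vowel = /e/, a non-high vowel → -le → *rele*.
*i* — last vowel /i/ (a high vowel) → -ir → *iir*.

rele, iir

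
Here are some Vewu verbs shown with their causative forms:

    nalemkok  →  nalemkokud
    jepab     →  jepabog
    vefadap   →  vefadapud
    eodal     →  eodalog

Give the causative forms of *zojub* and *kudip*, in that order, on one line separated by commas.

zojubog, kudipud

Looking at the final consonant of each stem: -ud when the stem ends in a voiceless consonant (*nalemkok*, *vefadap*); -og when the stem ends in a voiced consonant (*jepab*, *eodal*).
Since the final consonant of *zojub* is /b/ (voiced), it takes -og, giving *zojubog*.
Since the final consonant of *kudip* is /p/ (voiceless), it takes -ud, giving *kudipud*.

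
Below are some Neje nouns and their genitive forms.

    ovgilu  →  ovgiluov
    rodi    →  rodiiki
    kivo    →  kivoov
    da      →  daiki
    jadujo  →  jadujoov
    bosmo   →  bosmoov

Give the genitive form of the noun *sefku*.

The pattern is rounding harmony: -ov when the last vowel of the stem is a rounded vowel (*ovgilu*, *kivo*, *jadujo*, *bosmo*); -iki when the last vowel of the stem is an unrounded vowel (*rodi*, *da*).
*sefku*: last vowel = /u/, a rounded vowel → -ov → *sefkuov*.

sefkuov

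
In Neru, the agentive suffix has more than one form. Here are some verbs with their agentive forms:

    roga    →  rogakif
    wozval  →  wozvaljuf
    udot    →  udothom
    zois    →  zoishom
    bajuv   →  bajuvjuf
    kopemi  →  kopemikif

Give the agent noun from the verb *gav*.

gavjuf

The pattern is voicing of the final sound: -hom when the stem ends in a voiceless consonant (*udot*, *zois*); -juf when the stem ends in a voiced consonant (*wozval*, *bajuv*); -kif when the stem ends in a vowel (*roga*, *kopemi*).
The final sound of *gav* is /v/, which is a voiced consonant, so the suffix is -juf, giving *gavjuf*.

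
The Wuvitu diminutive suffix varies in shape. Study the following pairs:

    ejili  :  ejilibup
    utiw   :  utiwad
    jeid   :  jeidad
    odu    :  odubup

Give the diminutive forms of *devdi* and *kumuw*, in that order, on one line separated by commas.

devdibup, kumuwad

Looking at the final sound of each stem: -ad when the stem ends in a consonant (*utiw*, *jeid*); -bup when the stem ends in a vowel (*ejili*, *odu*).
Since the final sound of *devdi* is /i/ (a vowel), it takes -bup, giving *devdibup*.
The final sound of *kumuw* is /w/, which is a consonant, so the suffix is -ad, giving *kumuwad*.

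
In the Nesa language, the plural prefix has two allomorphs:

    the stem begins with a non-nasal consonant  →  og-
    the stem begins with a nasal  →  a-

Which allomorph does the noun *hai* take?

Since the first consonant of *hai* is /h/ (non-nasal), it takes og-.

og-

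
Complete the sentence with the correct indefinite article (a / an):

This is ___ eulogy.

The indefinite article is chosen by the initial *sound* of the following word, not its spelling.
*eulogy* begins with the sound /juː/ (eu pronounced /juː/) — a consonant sound.
So the article is *a*: This is a eulogy.

a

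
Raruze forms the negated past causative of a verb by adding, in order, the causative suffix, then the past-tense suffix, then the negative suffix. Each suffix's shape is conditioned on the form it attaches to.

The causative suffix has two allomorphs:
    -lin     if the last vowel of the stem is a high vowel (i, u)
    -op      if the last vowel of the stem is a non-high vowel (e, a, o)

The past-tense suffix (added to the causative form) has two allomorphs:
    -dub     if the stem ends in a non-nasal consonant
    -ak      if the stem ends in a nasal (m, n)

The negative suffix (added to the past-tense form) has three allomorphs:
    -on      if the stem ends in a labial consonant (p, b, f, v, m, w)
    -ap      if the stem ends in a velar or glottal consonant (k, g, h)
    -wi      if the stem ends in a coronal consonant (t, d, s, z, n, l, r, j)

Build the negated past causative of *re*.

*re*: last vowel = /e/, a non-high vowel → -op → *reop*.
The causative form *reop* — final consonant /p/ (non-nasal) → -dub → *reopdub*.
The past-tense form *reopdub* — final consonant /b/ (labial) → -on → *reopdubon*.

reopdubon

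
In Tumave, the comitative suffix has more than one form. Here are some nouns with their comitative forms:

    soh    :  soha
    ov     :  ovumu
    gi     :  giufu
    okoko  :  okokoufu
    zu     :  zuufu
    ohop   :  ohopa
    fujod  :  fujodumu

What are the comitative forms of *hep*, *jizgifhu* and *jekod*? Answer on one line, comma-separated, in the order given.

The suffix is conditioned by the final sound: -a when the stem ends in a voiceless consonant (*soh*, *ohop*); -umu when the stem ends in a voiced consonant (*ov*, *fujod*); -ufu when the stem ends in a vowel (*gi*, *okoko*, *zu*).
*hep*: final sound = /p/, a voiceless consonant → -a → *hepa*.
*jizgifhu* — final sound /u/ (a vowel) → -ufu → *jizgifhuufu*.
The final sound of *jekod* is /d/, which is a voiced consonant, so the suffix is -umu, giving *jekodumu*.

hepa, jizgifhuufu, jekodumu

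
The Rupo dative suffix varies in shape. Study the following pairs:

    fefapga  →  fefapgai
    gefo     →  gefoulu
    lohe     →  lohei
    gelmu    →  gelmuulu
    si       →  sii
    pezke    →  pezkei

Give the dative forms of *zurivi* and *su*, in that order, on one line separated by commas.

The suffix is conditioned by the last vowel: -ulu when the last vowel of the stem is a rounded vowel (*gefo*, *gelmu*); -i when the last vowel of the stem is an unrounded vowel (*fefapga*, *lohe*, *si*, *pezke*).
*zurivi*: last vowel = /i/, an unrounded vowel → -i → *zurivii*.
Since the last vowel of *su* is /u/ (a rounded vowel), it takes -ulu, giving *suulu*.

zurivii, suulu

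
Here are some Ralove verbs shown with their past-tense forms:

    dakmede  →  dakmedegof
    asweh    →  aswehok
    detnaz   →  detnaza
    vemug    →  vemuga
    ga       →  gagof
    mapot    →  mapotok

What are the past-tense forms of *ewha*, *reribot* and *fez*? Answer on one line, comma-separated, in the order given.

Looking at the final sound of each stem: -ok when the stem ends in a voiceless consonant (*asweh*, *mapot*); -a when the stem ends in a voiced consonant (*detnaz*, *vemug*); -gof when the stem ends in a vowel (*dakmede*, *ga*).
The final sound of *ewha* is /a/, which is a vowel, so the suffix is -gof, giving *ewhagof*.
*reribot* — final sound /t/ (a voiceless consonant) → -ok → *reribotok*.
The final sound of *fez* is /z/, which is a voiced consonant, so the suffix is -a, giving *feza*.

ewhagof, reribotok, feza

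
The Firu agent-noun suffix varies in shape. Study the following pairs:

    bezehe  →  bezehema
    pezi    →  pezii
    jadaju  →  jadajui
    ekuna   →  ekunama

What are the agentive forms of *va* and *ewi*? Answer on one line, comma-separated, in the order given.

vama, ewii

The alternation tracks the last vowel of the stem — -i when the last vowel of the stem is a high vowel (*pezi*, *jadaju*); -ma when the last vowel of the stem is a non-high vowel (*bezehe*, *ekuna*).
*va* — last vowel /a/ (a non-high vowel) → -ma → *vama*.
Since the last vowel of *ewi* is /i/ (a high vowel), it takes -i, giving *ewii*.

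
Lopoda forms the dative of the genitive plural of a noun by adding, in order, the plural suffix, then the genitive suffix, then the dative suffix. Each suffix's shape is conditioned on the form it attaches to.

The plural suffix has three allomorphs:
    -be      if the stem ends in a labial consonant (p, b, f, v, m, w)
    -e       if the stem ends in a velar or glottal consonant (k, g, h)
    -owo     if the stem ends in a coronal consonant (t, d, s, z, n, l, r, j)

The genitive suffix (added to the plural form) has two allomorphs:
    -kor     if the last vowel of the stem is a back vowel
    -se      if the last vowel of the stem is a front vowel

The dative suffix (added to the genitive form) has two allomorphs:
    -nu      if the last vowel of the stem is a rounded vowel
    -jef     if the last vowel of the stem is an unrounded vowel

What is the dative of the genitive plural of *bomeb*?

*bomeb* — final consonant /b/ (labial) → -be → *bomebbe*.
The plural form *bomebbe* — last vowel /e/ (a front vowel) → -se → *bomebbese*.
The genitive form *bomebbese*: last vowel = /e/, an unrounded vowel → -jef → *bomebbesejef*.

bomebbesejef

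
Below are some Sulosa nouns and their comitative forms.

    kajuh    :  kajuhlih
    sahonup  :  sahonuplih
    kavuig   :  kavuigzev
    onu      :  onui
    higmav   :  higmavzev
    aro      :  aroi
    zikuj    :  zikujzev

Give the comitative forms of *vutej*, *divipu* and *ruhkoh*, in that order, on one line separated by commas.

The alternation tracks the final sound of the stem — -lih when the stem ends in a voiceless consonant (*kajuh*, *sahonup*); -zev when the stem ends in a voiced consonant (*kavuig*, *higmav*, *zikuj*); -i when the stem ends in a vowel (*onu*, *aro*).
The final sound of *vutej* is /j/, which is a voiced consonant, so the suffix is -zev, giving *vutejzev*.
*divipu* — final sound /u/ (a vowel) → -i → *divipui*.
The final sound of *ruhkoh* is /h/, which is a voiceless consonant, so the suffix is -lih, giving *ruhkohlih*.

vutejzev, divipui, ruhkohlih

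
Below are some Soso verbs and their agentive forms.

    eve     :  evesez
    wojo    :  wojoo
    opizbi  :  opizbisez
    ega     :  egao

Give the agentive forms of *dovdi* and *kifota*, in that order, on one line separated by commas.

The alternation tracks the last vowel of the stem — -sez when the last vowel of the stem is a front vowel (*eve*, *opizbi*); -o when the last vowel of the stem is a back vowel (*wojo*, *ega*).
The last vowel of *dovdi* is /i/, which is a front vowel, so the suffix is -sez, giving *dovdisez*.
Since the last vowel of *kifota* is /a/ (a back vowel), it takes -o, giving *kifotao*.

dovdisez, kifotao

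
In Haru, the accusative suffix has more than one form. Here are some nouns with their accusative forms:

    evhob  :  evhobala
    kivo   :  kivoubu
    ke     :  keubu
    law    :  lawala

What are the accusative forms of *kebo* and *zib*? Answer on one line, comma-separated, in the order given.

keboubu, zibala

The alternation tracks the final sound of the stem — -ala when the stem ends in a consonant (*evhob*, *law*); -ubu when the stem ends in a vowel (*kivo*, *ke*).
*kebo*: final sound = /o/, a vowel → -ubu → *keboubu*.
Since the final sound of *zib* is /b/ (a consonant), it takes -ala, giving *zibala*.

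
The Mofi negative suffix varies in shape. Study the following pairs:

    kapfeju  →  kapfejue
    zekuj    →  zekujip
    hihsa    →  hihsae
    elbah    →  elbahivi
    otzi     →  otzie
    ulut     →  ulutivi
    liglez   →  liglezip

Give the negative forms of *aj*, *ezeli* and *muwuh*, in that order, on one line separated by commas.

The suffix is conditioned by the final sound: -ivi when the stem ends in a voiceless consonant (*elbah*, *ulut*); -ip when the stem ends in a voiced consonant (*zekuj*, *liglez*); -e when the stem ends in a vowel (*kapfeju*, *hihsa*, *otzi*).
*aj* — final sound /j/ (a voiced consonant) → -ip → *ajip*.
Since the final sound of *ezeli* is /i/ (a vowel), it takes -e, giving *ezelie*.
*muwuh*: final sound = /h/, a voiceless consonant → -ivi → *muwuhivi*.

ajip, ezelie, muwuhivi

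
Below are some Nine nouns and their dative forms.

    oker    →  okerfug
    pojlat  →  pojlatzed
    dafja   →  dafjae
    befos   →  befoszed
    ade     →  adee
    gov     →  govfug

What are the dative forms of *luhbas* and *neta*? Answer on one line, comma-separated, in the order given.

Looking at the final sound of each stem: -zed when the stem ends in a voiceless consonant (*pojlat*, *befos*); -fug when the stem ends in a voiced consonant (*oker*, *gov*); -e when the stem ends in a vowel (*dafja*, *ade*).
*luhbas* — final sound /s/ (a voiceless consonant) → -zed → *luhbaszed*.
The final sound of *neta* is /a/, which is a vowel, so the suffix is -e, giving *netae*.

luhbaszed, netae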